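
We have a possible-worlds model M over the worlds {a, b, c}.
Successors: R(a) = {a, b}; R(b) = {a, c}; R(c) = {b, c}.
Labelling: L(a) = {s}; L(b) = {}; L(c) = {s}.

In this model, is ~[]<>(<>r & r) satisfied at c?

At c: []<>(<>r & r) is false, so ~[]<>(<>r & r) is true.
  At c: []<>(<>r & r) requires <>(<>r & r) at every successor {b, c}.
    <>(<>r & r) fails at b, so []<>(<>r & r) is false at c.
      At b: <>(<>r & r) requires <>r & r at some successor in {a, c}.
        At a: <>r & r is false.
        At c: <>r & r is false.
      So <>(<>r & r) is false at b.

Yes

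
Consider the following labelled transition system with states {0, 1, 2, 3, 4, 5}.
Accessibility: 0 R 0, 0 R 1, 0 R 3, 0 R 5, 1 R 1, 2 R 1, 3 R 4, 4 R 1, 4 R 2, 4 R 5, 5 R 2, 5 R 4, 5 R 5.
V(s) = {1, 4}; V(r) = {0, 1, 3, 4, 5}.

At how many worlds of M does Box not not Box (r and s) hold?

2

Recall that Box ψ holds at a world iff ψ holds at every accessible world, and Dia ψ holds iff ψ holds at some accessible world.
Let φ = Box not not Box (r and s). Evaluate φ at each world:
  0 (successors {0, 1, 3, 5}): φ is false.
  1 (successors {1}): φ is true.
  2 (successors {1}): φ is true.
  3 (successors {4}): φ is false.
  4 (successors {1, 2, 5}): φ is false.
  5 (successors {2, 4, 5}): φ is false.
For instance, at 4:
  At 4: Box not not Box (r and s) requires not not Box (r and s) at every successor {1, 2, 5}.
    not not Box (r and s) fails at 5, so Box not not Box (r and s) is false at 4.
      At 5: not Box (r and s) is true, so not not Box (r and s) is false.
Satisfying worlds: {1, 2}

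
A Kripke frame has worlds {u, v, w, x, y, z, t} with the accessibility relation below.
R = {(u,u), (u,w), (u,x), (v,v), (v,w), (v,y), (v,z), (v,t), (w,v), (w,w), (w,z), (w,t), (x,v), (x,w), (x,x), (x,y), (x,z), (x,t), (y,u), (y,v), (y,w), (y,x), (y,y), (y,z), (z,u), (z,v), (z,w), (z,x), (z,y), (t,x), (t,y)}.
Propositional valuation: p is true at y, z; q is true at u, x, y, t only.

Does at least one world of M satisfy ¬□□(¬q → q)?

Recall that □ψ holds at a world iff ψ holds at every accessible world, and ◇ψ holds iff ψ holds at some accessible world.
Let φ = ¬□□(¬q → q). Evaluate φ at each world:
  u (successors {u, w, x}): φ is true.
  v (successors {v, w, y, z, t}): φ is true.
  w (successors {v, w, z, t}): φ is true.
  x (successors {v, w, x, y, z, t}): φ is true.
  y (successors {u, v, w, x, y, z}): φ is true.
  z (successors {u, v, w, x, y}): φ is true.
  t (successors {x, y}): φ is true.
Detail at u (witness):
  At u: □□(¬q → q) is false, so ¬□□(¬q → q) is true.
    At u: □□(¬q → q) requires □(¬q → q) at every successor {u, w, x}.
      □(¬q → q) fails at u, so □□(¬q → q) is false at u.

Yes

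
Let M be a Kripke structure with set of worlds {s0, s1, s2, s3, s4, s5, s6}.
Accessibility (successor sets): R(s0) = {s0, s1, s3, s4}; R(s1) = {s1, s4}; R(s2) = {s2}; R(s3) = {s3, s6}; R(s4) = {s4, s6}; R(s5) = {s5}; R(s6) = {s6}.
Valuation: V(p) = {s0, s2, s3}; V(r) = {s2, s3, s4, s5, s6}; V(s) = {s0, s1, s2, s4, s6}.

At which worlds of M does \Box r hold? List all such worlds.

Let φ = \Box r. Evaluate φ at each world:
  s0 (successors {s0, s1, s3, s4}): φ is false.
  s1 (successors {s1, s4}): φ is false.
  s2 (successors {s2}): φ is true.
  s3 (successors {s3, s6}): φ is true.
  s4 (successors {s4, s6}): φ is true.
  s5 (successors {s5}): φ is true.
  s6 (successors {s6}): φ is true.
For instance, at s3:
  At s3: \Box r requires r at every successor {s3, s6}.
    At s3: r is true.
    At s6: r is true.
  So \Box r is true at s3.
Satisfying worlds: {s2, s3, s4, s5, s6}

s2, s3, s4, s5, s6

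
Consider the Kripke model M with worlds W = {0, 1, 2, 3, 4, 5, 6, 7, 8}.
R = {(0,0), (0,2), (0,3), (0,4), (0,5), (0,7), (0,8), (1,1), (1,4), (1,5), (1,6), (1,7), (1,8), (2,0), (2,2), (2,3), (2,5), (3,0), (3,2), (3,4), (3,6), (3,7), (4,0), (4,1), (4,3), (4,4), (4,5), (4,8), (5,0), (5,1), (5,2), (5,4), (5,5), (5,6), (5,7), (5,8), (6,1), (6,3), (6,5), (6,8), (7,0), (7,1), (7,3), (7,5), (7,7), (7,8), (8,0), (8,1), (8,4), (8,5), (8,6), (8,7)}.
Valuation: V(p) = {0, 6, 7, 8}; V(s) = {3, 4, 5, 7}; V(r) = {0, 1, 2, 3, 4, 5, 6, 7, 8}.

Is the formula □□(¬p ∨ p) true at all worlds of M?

Recall that □ψ holds at a world iff ψ holds at every accessible world, and ◇ψ holds iff ψ holds at some accessible world.
Let φ = □□(¬p ∨ p). Evaluate φ at each world:
  0 (successors {0, 2, 3, 4, 5, 7, 8}): φ is true.
  1 (successors {1, 4, 5, 6, 7, 8}): φ is true.
  2 (successors {0, 2, 3, 5}): φ is true.
  3 (successors {0, 2, 4, 6, 7}): φ is true.
  4 (successors {0, 1, 3, 4, 5, 8}): φ is true.
  5 (successors {0, 1, 2, 4, 5, 6, 7, 8}): φ is true.
  6 (successors {1, 3, 5, 8}): φ is true.
  7 (successors {0, 1, 3, 5, 7, 8}): φ is true.
  8 (successors {0, 1, 4, 5, 6, 7}): φ is true.
For instance, at 5:
  At 5: □□(¬p ∨ p) requires □(¬p ∨ p) at every successor {0, 1, 2, 4, 5, 6, 7, 8}.
    At 0: □(¬p ∨ p) is true.
    At 1: □(¬p ∨ p) is true.
    At 2: □(¬p ∨ p) is true.
    At 4: □(¬p ∨ p) is true.
    At 5: □(¬p ∨ p) is true.
    At 6: □(¬p ∨ p) is true.
    At 7: □(¬p ∨ p) is true.
    At 8: □(¬p ∨ p) is true.
  So □□(¬p ∨ p) is true at 5.

Yes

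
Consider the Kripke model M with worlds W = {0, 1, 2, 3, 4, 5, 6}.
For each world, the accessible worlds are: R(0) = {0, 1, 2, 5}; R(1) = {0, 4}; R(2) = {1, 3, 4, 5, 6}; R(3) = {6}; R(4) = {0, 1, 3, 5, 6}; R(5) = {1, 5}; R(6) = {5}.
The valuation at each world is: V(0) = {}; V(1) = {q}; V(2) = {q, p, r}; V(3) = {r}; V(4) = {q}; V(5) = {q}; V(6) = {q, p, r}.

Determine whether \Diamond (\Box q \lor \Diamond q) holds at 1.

Yes

At 1: \Diamond (\Box q \lor \Diamond q) requires \Box q \lor \Diamond q at some successor in {0, 4}.
  \Box q \lor \Diamond q holds at 0, so \Diamond (\Box q \lor \Diamond q) is true at 1.
    At 0: \Box q is false, \Diamond q is true, so \Box q \lor \Diamond q is true.
      At 0: \Box q requires q at every successor {0, 1, 2, 5}.
        q fails at 0, so \Box q is false at 0.
      At 0: \Diamond q requires q at some successor in {0, 1, 2, 5}.
        q holds at 1, so \Diamond q is true at 0.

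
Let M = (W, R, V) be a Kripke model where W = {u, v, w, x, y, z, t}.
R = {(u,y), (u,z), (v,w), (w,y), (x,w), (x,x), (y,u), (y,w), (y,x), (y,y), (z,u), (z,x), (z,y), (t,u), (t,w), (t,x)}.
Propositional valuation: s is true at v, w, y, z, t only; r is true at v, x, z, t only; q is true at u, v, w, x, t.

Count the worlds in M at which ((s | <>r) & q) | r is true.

Recall that <>ψ holds at a world iff ψ holds at some accessible world.
Let φ = ((s | <>r) & q) | r. Evaluate φ at each world:
  u (successors {y, z}): φ is true.
  v (successors {w}): φ is true.
  w (successors {y}): φ is true.
  x (successors {w, x}): φ is true.
  y (successors {u, w, x, y}): φ is false.
  z (successors {u, x, y}): φ is true.
  t (successors {u, w, x}): φ is true.
For instance, at x:
  At x: (s | <>r) & q is true, r is true, so ((s | <>r) & q) | r is true.
    At x: s | <>r is true, q is true, so (s | <>r) & q is true.
      At x: s is false, <>r is true, so s | <>r is true.
Satisfying worlds: {u, v, w, x, z, t}

6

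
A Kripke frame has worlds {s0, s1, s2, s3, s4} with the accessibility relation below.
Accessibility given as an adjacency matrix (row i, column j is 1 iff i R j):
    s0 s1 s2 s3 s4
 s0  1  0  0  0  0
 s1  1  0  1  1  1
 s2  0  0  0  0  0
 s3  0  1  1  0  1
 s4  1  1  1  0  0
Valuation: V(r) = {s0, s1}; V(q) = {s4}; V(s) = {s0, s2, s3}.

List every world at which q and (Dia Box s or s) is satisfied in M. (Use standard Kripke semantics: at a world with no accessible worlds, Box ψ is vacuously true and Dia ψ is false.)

Let φ = q and (Dia Box s or s). Evaluate φ at each world:
  s0 (successors {s0}): φ is false.
  s1 (successors {s0, s2, s3, s4}): φ is false.
  s2 (successors ∅): φ is false.
  s3 (successors {s1, s2, s4}): φ is false.
  s4 (successors {s0, s1, s2}): φ is true.
For instance, at s0:
  At s0: q is false, Dia Box s or s is true, so q and (Dia Box s or s) is false.
    At s0: Dia Box s is true, s is true, so Dia Box s or s is true.
      At s0: Dia Box s requires Box s at some successor in {s0}.
        Box s holds at s0, so Dia Box s is true at s0.
Satisfying worlds: {s4}

s4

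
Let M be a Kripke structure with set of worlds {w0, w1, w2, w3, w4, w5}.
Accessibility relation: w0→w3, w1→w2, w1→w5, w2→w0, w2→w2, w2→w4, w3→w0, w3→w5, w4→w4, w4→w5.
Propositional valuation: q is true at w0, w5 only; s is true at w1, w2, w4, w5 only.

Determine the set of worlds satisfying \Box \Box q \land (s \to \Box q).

w0, w5

Recall that \Box ψ holds at a world iff ψ holds at every accessible world, and \Diamond ψ holds iff ψ holds at some accessible world.
Let φ = \Box \Box q \land (s \to \Box q). Evaluate φ at each world:
  w0 (successors {w3}): φ is true.
  w1 (successors {w2, w5}): φ is false.
  w2 (successors {w0, w2, w4}): φ is false.
  w3 (successors {w0, w5}): φ is false.
  w4 (successors {w4, w5}): φ is false.
  w5 (successors ∅): φ is true.
For instance, at w4:
  At w4: \Box \Box q is false, s \to \Box q is false, so \Box \Box q \land (s \to \Box q) is false.
    At w4: \Box \Box q requires \Box q at every successor {w4, w5}.
      \Box q fails at w4, so \Box \Box q is false at w4.
    At w4: s is true, \Box q is false, so s \to \Box q is false.
      At w4: \Box q requires q at every successor {w4, w5}.
        q fails at w4, so \Box q is false at w4.
Satisfying worlds: {w0, w5}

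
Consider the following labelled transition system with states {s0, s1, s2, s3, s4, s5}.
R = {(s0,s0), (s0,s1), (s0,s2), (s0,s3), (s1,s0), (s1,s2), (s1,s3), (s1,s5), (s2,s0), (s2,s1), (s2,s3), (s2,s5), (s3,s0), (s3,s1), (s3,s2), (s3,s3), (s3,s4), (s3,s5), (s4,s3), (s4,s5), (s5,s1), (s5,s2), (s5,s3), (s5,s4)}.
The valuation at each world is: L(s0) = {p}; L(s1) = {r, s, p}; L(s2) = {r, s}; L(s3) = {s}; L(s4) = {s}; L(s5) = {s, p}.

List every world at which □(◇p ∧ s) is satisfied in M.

s4, s5

Let φ = □(◇p ∧ s). Evaluate φ at each world:
  s0 (successors {s0, s1, s2, s3}): φ is false.
  s1 (successors {s0, s2, s3, s5}): φ is false.
  s2 (successors {s0, s1, s3, s5}): φ is false.
  s3 (successors {s0, s1, s2, s3, s4, s5}): φ is false.
  s4 (successors {s3, s5}): φ is true.
  s5 (successors {s1, s2, s3, s4}): φ is true.
For instance, at s4:
  At s4: □(◇p ∧ s) requires ◇p ∧ s at every successor {s3, s5}.
      At s3: ◇p is true, s is true, so ◇p ∧ s is true.
      At s5: ◇p is true, s is true, so ◇p ∧ s is true.
  So □(◇p ∧ s) is true at s4.
Satisfying worlds: {s4, s5}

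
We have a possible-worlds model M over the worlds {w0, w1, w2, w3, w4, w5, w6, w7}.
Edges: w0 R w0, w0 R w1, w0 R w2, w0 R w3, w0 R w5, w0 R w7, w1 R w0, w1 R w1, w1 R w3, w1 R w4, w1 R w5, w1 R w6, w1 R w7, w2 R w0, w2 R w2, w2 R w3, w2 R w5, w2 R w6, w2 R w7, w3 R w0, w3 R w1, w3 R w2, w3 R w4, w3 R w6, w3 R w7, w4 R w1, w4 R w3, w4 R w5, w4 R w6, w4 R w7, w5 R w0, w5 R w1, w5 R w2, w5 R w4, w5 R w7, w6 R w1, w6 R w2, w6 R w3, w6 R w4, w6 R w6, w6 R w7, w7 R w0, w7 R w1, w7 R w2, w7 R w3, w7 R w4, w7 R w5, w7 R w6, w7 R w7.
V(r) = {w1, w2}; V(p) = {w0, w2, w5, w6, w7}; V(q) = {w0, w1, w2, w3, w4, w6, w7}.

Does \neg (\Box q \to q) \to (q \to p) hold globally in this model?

Let φ = \neg (\Box q \to q) \to (q \to p). Evaluate φ at each world:
  w0 (successors {w0, w1, w2, w3, w5, w7}): φ is true.
  w1 (successors {w0, w1, w3, w4, w5, w6, w7}): φ is true.
  w2 (successors {w0, w2, w3, w5, w6, w7}): φ is true.
  w3 (successors {w0, w1, w2, w4, w6, w7}): φ is true.
  w4 (successors {w1, w3, w5, w6, w7}): φ is true.
  w5 (successors {w0, w1, w2, w4, w7}): φ is true.
  w6 (successors {w1, w2, w3, w4, w6, w7}): φ is true.
  w7 (successors {w0, w1, w2, w3, w4, w5, w6, w7}): φ is true.
For instance, at w6:
  At w6: \neg (\Box q \to q) is false, q \to p is true, so \neg (\Box q \to q) \to (q \to p) is true.
    At w6: \Box q \to q is true, so \neg (\Box q \to q) is false.
      At w6: \Box q is true, q is true, so \Box q \to q is true.

Yes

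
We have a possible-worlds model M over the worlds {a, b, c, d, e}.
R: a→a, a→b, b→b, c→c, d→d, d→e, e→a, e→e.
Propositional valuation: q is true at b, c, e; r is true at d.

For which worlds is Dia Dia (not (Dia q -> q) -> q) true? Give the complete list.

a, b, c, d, e

Let φ = Dia Dia (not (Dia q -> q) -> q). Evaluate φ at each world:
  a (successors {a, b}): φ is true.
  b (successors {b}): φ is true.
  c (successors {c}): φ is true.
  d (successors {d, e}): φ is true.
  e (successors {a, e}): φ is true.
For instance, at d:
  At d: Dia Dia (not (Dia q -> q) -> q) requires Dia (not (Dia q -> q) -> q) at some successor in {d, e}.
    Dia (not (Dia q -> q) -> q) holds at d, so Dia Dia (not (Dia q -> q) -> q) is true at d.
      At d: Dia (not (Dia q -> q) -> q) requires not (Dia q -> q) -> q at some successor in {d, e}.
        not (Dia q -> q) -> q holds at e, so Dia (not (Dia q -> q) -> q) is true at d.
Satisfying worlds: {a, b, c, d, e}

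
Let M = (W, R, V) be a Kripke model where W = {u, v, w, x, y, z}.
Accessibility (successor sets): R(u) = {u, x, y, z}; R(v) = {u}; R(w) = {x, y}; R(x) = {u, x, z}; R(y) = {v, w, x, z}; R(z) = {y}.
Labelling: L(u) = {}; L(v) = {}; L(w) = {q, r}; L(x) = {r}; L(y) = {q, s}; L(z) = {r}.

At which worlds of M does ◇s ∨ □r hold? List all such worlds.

u, w, z

Recall that □ψ holds at a world iff ψ holds at every accessible world, and ◇ψ holds iff ψ holds at some accessible world.
Let φ = ◇s ∨ □r. Evaluate φ at each world:
  u (successors {u, x, y, z}): φ is true.
  v (successors {u}): φ is false.
  w (successors {x, y}): φ is true.
  x (successors {u, x, z}): φ is false.
  y (successors {v, w, x, z}): φ is false.
  z (successors {y}): φ is true.
For instance, at u:
  At u: ◇s is true, □r is false, so ◇s ∨ □r is true.
    At u: ◇s requires s at some successor in {u, x, y, z}.
      s holds at y, so ◇s is true at u.
    At u: □r requires r at every successor {u, x, y, z}.
      r fails at u, so □r is false at u.
Satisfying worlds: {u, w, z}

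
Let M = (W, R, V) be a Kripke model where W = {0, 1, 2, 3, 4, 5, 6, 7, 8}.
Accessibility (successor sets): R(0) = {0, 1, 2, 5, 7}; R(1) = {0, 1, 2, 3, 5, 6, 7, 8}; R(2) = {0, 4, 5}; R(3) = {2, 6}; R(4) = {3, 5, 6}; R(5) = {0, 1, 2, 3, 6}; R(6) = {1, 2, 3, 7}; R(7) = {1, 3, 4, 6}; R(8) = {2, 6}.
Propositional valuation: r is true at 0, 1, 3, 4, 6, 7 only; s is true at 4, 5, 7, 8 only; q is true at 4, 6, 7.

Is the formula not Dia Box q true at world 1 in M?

Yes

At 1: Dia Box q is false, so not Dia Box q is true.
  At 1: Dia Box q requires Box q at some successor in {0, 1, 2, 3, 5, 6, 7, 8}.
    At 0: Box q is false.
    At 1: Box q is false.
    At 2: Box q is false.
    At 3: Box q is false.
    At 5: Box q is false.
    At 6: Box q is false.
    At 7: Box q is false.
    At 8: Box q is false.
  So Dia Box q is false at 1.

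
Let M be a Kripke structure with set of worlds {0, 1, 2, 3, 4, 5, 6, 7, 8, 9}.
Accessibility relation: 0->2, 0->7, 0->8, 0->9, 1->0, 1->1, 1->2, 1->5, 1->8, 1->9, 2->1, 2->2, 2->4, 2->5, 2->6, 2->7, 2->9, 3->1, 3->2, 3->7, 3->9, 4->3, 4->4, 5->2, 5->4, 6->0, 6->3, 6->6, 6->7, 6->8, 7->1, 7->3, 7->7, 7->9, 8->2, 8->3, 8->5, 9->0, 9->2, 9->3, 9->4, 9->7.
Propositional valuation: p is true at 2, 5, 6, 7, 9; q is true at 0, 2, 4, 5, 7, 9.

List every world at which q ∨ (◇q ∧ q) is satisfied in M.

0, 2, 4, 5, 7, 9

Recall that ◇ψ holds at a world iff ψ holds at some accessible world.
Let φ = q ∨ (◇q ∧ q). Evaluate φ at each world:
  0 (successors {2, 7, 8, 9}): φ is true.
  1 (successors {0, 1, 2, 5, 8, 9}): φ is false.
  2 (successors {1, 2, 4, 5, 6, 7, 9}): φ is true.
  3 (successors {1, 2, 7, 9}): φ is false.
  4 (successors {3, 4}): φ is true.
  5 (successors {2, 4}): φ is true.
  6 (successors {0, 3, 6, 7, 8}): φ is false.
  7 (successors {1, 3, 7, 9}): φ is true.
  8 (successors {2, 3, 5}): φ is false.
  9 (successors {0, 2, 3, 4, 7}): φ is true.
For instance, at 7:
  At 7: q is true, ◇q ∧ q is true, so q ∨ (◇q ∧ q) is true.
    At 7: ◇q is true, q is true, so ◇q ∧ q is true.
      At 7: ◇q requires q at some successor in {1, 3, 7, 9}.
        q holds at 7, so ◇q is true at 7.
Satisfying worlds: {0, 2, 4, 5, 7, 9}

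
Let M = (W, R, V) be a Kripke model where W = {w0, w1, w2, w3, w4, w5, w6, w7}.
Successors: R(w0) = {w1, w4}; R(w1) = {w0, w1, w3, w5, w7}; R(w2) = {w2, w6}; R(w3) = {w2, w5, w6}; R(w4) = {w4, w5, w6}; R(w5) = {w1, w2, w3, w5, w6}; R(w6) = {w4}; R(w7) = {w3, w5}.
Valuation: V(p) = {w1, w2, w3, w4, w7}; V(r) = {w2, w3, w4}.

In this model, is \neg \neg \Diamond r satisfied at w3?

Yes

At w3: \neg \Diamond r is false, so \neg \neg \Diamond r is true.
  At w3: \Diamond r is true, so \neg \Diamond r is false.
    At w3: \Diamond r requires r at some successor in {w2, w5, w6}.
      r holds at w2, so \Diamond r is true at w3.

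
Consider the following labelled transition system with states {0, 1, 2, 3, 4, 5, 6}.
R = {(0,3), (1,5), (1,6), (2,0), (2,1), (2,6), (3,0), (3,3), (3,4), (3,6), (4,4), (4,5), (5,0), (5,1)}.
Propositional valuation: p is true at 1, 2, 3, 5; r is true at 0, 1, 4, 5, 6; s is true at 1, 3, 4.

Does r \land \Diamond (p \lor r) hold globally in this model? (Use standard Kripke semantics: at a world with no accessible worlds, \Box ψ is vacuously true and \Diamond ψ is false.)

Recall that \Diamond ψ holds at a world iff ψ holds at some accessible world.
Let φ = r \land \Diamond (p \lor r). Evaluate φ at each world:
  0 (successors {3}): φ is true.
  1 (successors {5, 6}): φ is true.
  2 (successors {0, 1, 6}): φ is false.
  3 (successors {0, 3, 4, 6}): φ is false.
  4 (successors {4, 5}): φ is true.
  5 (successors {0, 1}): φ is true.
  6 (successors ∅): φ is false.
Detail at 2 (counterexample):
  At 2: r is false, \Diamond (p \lor r) is true, so r \land \Diamond (p \lor r) is false.
    At 2: \Diamond (p \lor r) requires p \lor r at some successor in {0, 1, 6}.
      p \lor r holds at 0, so \Diamond (p \lor r) is true at 2.

No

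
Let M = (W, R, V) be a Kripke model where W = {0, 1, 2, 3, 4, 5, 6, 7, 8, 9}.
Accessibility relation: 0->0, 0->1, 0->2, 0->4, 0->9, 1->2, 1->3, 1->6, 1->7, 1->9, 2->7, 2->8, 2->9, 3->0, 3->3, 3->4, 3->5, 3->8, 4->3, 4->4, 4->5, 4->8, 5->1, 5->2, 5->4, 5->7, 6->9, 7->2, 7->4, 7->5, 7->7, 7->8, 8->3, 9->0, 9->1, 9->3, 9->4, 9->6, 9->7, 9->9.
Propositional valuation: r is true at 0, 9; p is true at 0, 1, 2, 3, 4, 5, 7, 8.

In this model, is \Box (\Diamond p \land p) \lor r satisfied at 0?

Yes

At 0: \Box (\Diamond p \land p) is false, r is true, so \Box (\Diamond p \land p) \lor r is true.
  At 0: \Box (\Diamond p \land p) requires \Diamond p \land p at every successor {0, 1, 2, 4, 9}.
    \Diamond p \land p fails at 9, so \Box (\Diamond p \land p) is false at 0.
      At 9: \Diamond p is true, p is false, so \Diamond p \land p is false.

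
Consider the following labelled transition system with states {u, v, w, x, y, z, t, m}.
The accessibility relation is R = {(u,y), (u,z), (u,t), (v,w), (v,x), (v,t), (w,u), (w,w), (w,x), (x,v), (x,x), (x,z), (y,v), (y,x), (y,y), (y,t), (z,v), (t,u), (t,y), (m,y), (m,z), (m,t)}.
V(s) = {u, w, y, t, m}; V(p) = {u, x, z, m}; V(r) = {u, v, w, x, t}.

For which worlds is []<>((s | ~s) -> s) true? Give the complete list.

Let φ = []<>((s | ~s) -> s). Evaluate φ at each world:
  u (successors {y, z, t}): φ is false.
  v (successors {w, x, t}): φ is false.
  w (successors {u, w, x}): φ is false.
  x (successors {v, x, z}): φ is false.
  y (successors {v, x, y, t}): φ is false.
  z (successors {v}): φ is true.
  t (successors {u, y}): φ is true.
  m (successors {y, z, t}): φ is false.
For instance, at x:
  At x: []<>((s | ~s) -> s) requires <>((s | ~s) -> s) at every successor {v, x, z}.
    <>((s | ~s) -> s) fails at x, so []<>((s | ~s) -> s) is false at x.
      At x: <>((s | ~s) -> s) requires (s | ~s) -> s at some successor in {v, x, z}.
        At v: (s | ~s) -> s is false.
        At x: (s | ~s) -> s is false.
        At z: (s | ~s) -> s is false.
      So <>((s | ~s) -> s) is false at x.
Satisfying worlds: {z, t}

z, t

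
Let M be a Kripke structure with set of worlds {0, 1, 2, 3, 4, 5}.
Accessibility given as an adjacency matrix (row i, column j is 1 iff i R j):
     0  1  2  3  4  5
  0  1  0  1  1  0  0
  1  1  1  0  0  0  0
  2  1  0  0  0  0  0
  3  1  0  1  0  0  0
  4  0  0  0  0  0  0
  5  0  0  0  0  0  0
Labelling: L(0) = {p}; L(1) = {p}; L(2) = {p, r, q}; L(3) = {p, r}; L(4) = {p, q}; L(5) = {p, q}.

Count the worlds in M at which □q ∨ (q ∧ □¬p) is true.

Recall that □ψ holds at a world iff ψ holds at every accessible world, and ◇ψ holds iff ψ holds at some accessible world.
Let φ = □q ∨ (q ∧ □¬p). Evaluate φ at each world:
  0 (successors {0, 2, 3}): φ is false.
  1 (successors {0, 1}): φ is false.
  2 (successors {0}): φ is false.
  3 (successors {0, 2}): φ is false.
  4 (successors ∅): φ is true.
  5 (successors ∅): φ is true.
For instance, at 2:
  At 2: □q is false, q ∧ □¬p is false, so □q ∨ (q ∧ □¬p) is false.
    At 2: □q requires q at every successor {0}.
      q fails at 0, so □q is false at 2.
    At 2: q is true, □¬p is false, so q ∧ □¬p is false.
      At 2: □¬p requires ¬p at every successor {0}.
        ¬p fails at 0, so □¬p is false at 2.
Satisfying worlds: {4, 5}

2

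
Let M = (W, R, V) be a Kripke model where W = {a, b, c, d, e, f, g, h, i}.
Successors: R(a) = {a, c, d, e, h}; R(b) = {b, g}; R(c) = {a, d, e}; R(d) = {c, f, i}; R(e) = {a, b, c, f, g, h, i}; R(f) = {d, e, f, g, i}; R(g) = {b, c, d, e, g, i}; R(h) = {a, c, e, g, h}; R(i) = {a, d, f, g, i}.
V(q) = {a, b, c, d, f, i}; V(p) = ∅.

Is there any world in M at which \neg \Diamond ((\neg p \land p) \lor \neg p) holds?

Let φ = \neg \Diamond ((\neg p \land p) \lor \neg p). Evaluate φ at each world:
  a (successors {a, c, d, e, h}): φ is false.
  b (successors {b, g}): φ is false.
  c (successors {a, d, e}): φ is false.
  d (successors {c, f, i}): φ is false.
  e (successors {a, b, c, f, g, h, i}): φ is false.
  f (successors {d, e, f, g, i}): φ is false.
  g (successors {b, c, d, e, g, i}): φ is false.
  h (successors {a, c, e, g, h}): φ is false.
  i (successors {a, d, f, g, i}): φ is false.
For instance, at c:
  At c: \Diamond ((\neg p \land p) \lor \neg p) is true, so \neg \Diamond ((\neg p \land p) \lor \neg p) is false.
    At c: \Diamond ((\neg p \land p) \lor \neg p) requires (\neg p \land p) \lor \neg p at some successor in {a, d, e}.
      (\neg p \land p) \lor \neg p holds at a, so \Diamond ((\neg p \land p) \lor \neg p) is true at c.

No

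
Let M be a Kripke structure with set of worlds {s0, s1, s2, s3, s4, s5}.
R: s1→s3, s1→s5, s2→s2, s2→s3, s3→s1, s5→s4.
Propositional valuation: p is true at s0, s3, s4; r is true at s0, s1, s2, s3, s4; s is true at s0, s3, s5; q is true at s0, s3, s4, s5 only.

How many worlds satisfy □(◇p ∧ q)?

Recall that □ψ holds at a world iff ψ holds at every accessible world, and ◇ψ holds iff ψ holds at some accessible world.
Let φ = □(◇p ∧ q). Evaluate φ at each world:
  s0 (successors ∅): φ is true.
  s1 (successors {s3, s5}): φ is false.
  s2 (successors {s2, s3}): φ is false.
  s3 (successors {s1}): φ is false.
  s4 (successors ∅): φ is true.
  s5 (successors {s4}): φ is false.
For instance, at s2:
  At s2: □(◇p ∧ q) requires ◇p ∧ q at every successor {s2, s3}.
    ◇p ∧ q fails at s2, so □(◇p ∧ q) is false at s2.
      At s2: ◇p is true, q is false, so ◇p ∧ q is false.
Satisfying worlds: {s0, s4}

2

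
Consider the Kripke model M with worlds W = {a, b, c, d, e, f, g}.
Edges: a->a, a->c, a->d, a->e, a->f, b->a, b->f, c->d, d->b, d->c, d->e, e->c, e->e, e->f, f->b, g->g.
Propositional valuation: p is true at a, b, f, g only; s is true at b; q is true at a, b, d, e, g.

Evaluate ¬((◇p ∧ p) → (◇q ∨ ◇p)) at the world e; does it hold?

At e: (◇p ∧ p) → (◇q ∨ ◇p) is true, so ¬((◇p ∧ p) → (◇q ∨ ◇p)) is false.
  At e: ◇p ∧ p is false, ◇q ∨ ◇p is true, so (◇p ∧ p) → (◇q ∨ ◇p) is true.
    At e: ◇p is true, p is false, so ◇p ∧ p is false.
      At e: ◇p requires p at some successor in {c, e, f}.
        p holds at f, so ◇p is true at e.
    At e: ◇q is true, ◇p is true, so ◇q ∨ ◇p is true.
      At e: ◇q requires q at some successor in {c, e, f}.
        q holds at e, so ◇q is true at e.
      At e: ◇p requires p at some successor in {c, e, f}.
        p holds at f, so ◇p is true at e.

No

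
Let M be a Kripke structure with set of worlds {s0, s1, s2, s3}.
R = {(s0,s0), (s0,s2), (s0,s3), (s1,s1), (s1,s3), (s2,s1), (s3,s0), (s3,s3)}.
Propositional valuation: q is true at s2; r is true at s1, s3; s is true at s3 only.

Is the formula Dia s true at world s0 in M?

Yes

At s0: Dia s requires s at some successor in {s0, s2, s3}.
  s holds at s3, so Dia s is true at s0.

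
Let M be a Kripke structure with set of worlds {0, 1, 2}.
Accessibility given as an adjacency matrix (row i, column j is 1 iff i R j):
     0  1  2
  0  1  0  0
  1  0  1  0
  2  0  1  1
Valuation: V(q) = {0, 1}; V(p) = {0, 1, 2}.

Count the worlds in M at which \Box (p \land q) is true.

Let φ = \Box (p \land q). Evaluate φ at each world:
  0 (successors {0}): φ is true.
  1 (successors {1}): φ is true.
  2 (successors {1, 2}): φ is false.
For instance, at 0:
  At 0: \Box (p \land q) requires p \land q at every successor {0}.
    At 0: p \land q is true.
  So \Box (p \land q) is true at 0.
Satisfying worlds: {0, 1}

2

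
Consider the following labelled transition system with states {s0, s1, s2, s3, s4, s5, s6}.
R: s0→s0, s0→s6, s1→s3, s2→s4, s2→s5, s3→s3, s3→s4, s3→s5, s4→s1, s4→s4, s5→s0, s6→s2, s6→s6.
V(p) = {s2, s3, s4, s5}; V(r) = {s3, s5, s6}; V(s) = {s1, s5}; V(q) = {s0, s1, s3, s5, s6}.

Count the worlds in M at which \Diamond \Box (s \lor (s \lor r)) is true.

Let φ = \Diamond \Box (s \lor (s \lor r)). Evaluate φ at each world:
  s0 (successors {s0, s6}): φ is false.
  s1 (successors {s3}): φ is false.
  s2 (successors {s4, s5}): φ is false.
  s3 (successors {s3, s4, s5}): φ is false.
  s4 (successors {s1, s4}): φ is true.
  s5 (successors {s0}): φ is false.
  s6 (successors {s2, s6}): φ is false.
For instance, at s3:
  At s3: \Diamond \Box (s \lor (s \lor r)) requires \Box (s \lor (s \lor r)) at some successor in {s3, s4, s5}.
    At s3: \Box (s \lor (s \lor r)) is false.
    At s4: \Box (s \lor (s \lor r)) is false.
    At s5: \Box (s \lor (s \lor r)) is false.
  So \Diamond \Box (s \lor (s \lor r)) is false at s3.
Satisfying worlds: {s4}

1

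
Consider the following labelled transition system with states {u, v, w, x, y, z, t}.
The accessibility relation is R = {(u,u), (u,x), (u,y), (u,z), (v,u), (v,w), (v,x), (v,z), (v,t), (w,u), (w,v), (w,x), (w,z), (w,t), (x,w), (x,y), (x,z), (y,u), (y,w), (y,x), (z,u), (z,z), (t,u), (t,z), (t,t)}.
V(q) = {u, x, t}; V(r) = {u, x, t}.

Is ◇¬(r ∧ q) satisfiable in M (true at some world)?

Recall that ◇ψ holds at a world iff ψ holds at some accessible world.
Let φ = ◇¬(r ∧ q). Evaluate φ at each world:
  u (successors {u, x, y, z}): φ is true.
  v (successors {u, w, x, z, t}): φ is true.
  w (successors {u, v, x, z, t}): φ is true.
  x (successors {w, y, z}): φ is true.
  y (successors {u, w, x}): φ is true.
  z (successors {u, z}): φ is true.
  t (successors {u, z, t}): φ is true.
Detail at u (witness):
  At u: ◇¬(r ∧ q) requires ¬(r ∧ q) at some successor in {u, x, y, z}.
    ¬(r ∧ q) holds at y, so ◇¬(r ∧ q) is true at u.

Yes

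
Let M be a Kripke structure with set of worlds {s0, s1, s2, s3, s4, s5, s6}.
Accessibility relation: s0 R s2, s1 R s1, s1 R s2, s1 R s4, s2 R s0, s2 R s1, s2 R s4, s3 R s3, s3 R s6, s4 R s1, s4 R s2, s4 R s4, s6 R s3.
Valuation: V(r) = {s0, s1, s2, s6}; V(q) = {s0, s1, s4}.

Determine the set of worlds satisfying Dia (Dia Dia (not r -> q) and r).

Let φ = Dia (Dia Dia (not r -> q) and r). Evaluate φ at each world:
  s0 (successors {s2}): φ is true.
  s1 (successors {s1, s2, s4}): φ is true.
  s2 (successors {s0, s1, s4}): φ is true.
  s3 (successors {s3, s6}): φ is true.
  s4 (successors {s1, s2, s4}): φ is true.
  s5 (successors ∅): φ is false.
  s6 (successors {s3}): φ is false.
For instance, at s2:
  At s2: Dia (Dia Dia (not r -> q) and r) requires Dia Dia (not r -> q) and r at some successor in {s0, s1, s4}.
    Dia Dia (not r -> q) and r holds at s0, so Dia (Dia Dia (not r -> q) and r) is true at s2.
      At s0: Dia Dia (not r -> q) is true, r is true, so Dia Dia (not r -> q) and r is true.
Satisfying worlds: {s0, s1, s2, s3, s4}

s0, s1, s2, s3, s4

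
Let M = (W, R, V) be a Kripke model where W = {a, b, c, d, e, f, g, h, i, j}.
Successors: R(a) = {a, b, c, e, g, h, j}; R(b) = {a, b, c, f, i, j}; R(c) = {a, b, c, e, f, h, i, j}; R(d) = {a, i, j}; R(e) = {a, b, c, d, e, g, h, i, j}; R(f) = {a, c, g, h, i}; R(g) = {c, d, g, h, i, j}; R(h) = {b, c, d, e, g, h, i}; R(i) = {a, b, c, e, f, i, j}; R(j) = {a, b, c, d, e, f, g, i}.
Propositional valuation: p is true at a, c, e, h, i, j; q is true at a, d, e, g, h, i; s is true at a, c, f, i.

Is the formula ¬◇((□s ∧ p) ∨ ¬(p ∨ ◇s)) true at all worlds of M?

Let φ = ¬◇((□s ∧ p) ∨ ¬(p ∨ ◇s)). Evaluate φ at each world:
  a (successors {a, b, c, e, g, h, j}): φ is true.
  b (successors {a, b, c, f, i, j}): φ is true.
  c (successors {a, b, c, e, f, h, i, j}): φ is true.
  d (successors {a, i, j}): φ is true.
  e (successors {a, b, c, d, e, g, h, i, j}): φ is true.
  f (successors {a, c, g, h, i}): φ is true.
  g (successors {c, d, g, h, i, j}): φ is true.
  h (successors {b, c, d, e, g, h, i}): φ is true.
  i (successors {a, b, c, e, f, i, j}): φ is true.
  j (successors {a, b, c, d, e, f, g, i}): φ is true.
For instance, at g:
  At g: ◇((□s ∧ p) ∨ ¬(p ∨ ◇s)) is false, so ¬◇((□s ∧ p) ∨ ¬(p ∨ ◇s)) is true.
    At g: ◇((□s ∧ p) ∨ ¬(p ∨ ◇s)) requires (□s ∧ p) ∨ ¬(p ∨ ◇s) at some successor in {c, d, g, h, i, j}.
      At c: (□s ∧ p) ∨ ¬(p ∨ ◇s) is false.
      At d: (□s ∧ p) ∨ ¬(p ∨ ◇s) is false.
      At g: (□s ∧ p) ∨ ¬(p ∨ ◇s) is false.
      At h: (□s ∧ p) ∨ ¬(p ∨ ◇s) is false.
      At i: (□s ∧ p) ∨ ¬(p ∨ ◇s) is false.
      At j: (□s ∧ p) ∨ ¬(p ∨ ◇s) is false.
    So ◇((□s ∧ p) ∨ ¬(p ∨ ◇s)) is false at g.

Yes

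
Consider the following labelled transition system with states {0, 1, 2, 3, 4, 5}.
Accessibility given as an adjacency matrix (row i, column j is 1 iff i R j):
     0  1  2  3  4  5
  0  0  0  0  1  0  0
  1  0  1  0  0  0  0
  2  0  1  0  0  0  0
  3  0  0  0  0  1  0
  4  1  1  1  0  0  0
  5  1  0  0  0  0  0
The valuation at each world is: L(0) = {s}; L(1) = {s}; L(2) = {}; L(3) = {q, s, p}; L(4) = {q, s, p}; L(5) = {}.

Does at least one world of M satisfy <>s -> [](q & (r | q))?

Let φ = <>s -> [](q & (r | q)). Evaluate φ at each world:
  0 (successors {3}): φ is true.
  1 (successors {1}): φ is false.
  2 (successors {1}): φ is false.
  3 (successors {4}): φ is true.
  4 (successors {0, 1, 2}): φ is false.
  5 (successors {0}): φ is false.
Detail at 0 (witness):
  At 0: <>s is true, [](q & (r | q)) is true, so <>s -> [](q & (r | q)) is true.
    At 0: <>s requires s at some successor in {3}.
      s holds at 3, so <>s is true at 0.
    At 0: [](q & (r | q)) requires q & (r | q) at every successor {3}.
      At 3: q & (r | q) is true.
    So [](q & (r | q)) is true at 0.

Yes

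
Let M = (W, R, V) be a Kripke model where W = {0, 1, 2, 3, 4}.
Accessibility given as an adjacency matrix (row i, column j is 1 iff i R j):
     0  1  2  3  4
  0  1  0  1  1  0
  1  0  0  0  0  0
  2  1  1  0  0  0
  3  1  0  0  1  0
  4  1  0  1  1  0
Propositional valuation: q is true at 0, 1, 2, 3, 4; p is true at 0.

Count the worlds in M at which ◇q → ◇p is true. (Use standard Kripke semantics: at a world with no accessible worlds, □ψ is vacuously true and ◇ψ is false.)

5

Let φ = ◇q → ◇p. Evaluate φ at each world:
  0 (successors {0, 2, 3}): φ is true.
  1 (successors ∅): φ is true.
  2 (successors {0, 1}): φ is true.
  3 (successors {0, 3}): φ is true.
  4 (successors {0, 2, 3}): φ is true.
For instance, at 4:
  At 4: ◇q is true, ◇p is true, so ◇q → ◇p is true.
    At 4: ◇q requires q at some successor in {0, 2, 3}.
      q holds at 0, so ◇q is true at 4.
    At 4: ◇p requires p at some successor in {0, 2, 3}.
      p holds at 0, so ◇p is true at 4.
Satisfying worlds: {0, 1, 2, 3, 4}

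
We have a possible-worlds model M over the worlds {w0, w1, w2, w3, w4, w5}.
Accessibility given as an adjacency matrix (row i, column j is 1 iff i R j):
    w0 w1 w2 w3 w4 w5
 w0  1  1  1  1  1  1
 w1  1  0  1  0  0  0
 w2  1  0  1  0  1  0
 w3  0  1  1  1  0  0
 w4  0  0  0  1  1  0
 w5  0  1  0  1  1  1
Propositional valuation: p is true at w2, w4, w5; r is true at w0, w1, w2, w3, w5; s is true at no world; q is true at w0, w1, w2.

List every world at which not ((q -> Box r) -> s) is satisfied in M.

Recall that Box ψ holds at a world iff ψ holds at every accessible world, and Dia ψ holds iff ψ holds at some accessible world.
Let φ = not ((q -> Box r) -> s). Evaluate φ at each world:
  w0 (successors {w0, w1, w2, w3, w4, w5}): φ is false.
  w1 (successors {w0, w2}): φ is true.
  w2 (successors {w0, w2, w4}): φ is false.
  w3 (successors {w1, w2, w3}): φ is true.
  w4 (successors {w3, w4}): φ is true.
  w5 (successors {w1, w3, w4, w5}): φ is true.
For instance, at w3:
  At w3: (q -> Box r) -> s is false, so not ((q -> Box r) -> s) is true.
    At w3: q -> Box r is true, s is false, so (q -> Box r) -> s is false.
      At w3: q is false, Box r is true, so q -> Box r is true.
Satisfying worlds: {w1, w3, w4, w5}

w1, w3, w4, w5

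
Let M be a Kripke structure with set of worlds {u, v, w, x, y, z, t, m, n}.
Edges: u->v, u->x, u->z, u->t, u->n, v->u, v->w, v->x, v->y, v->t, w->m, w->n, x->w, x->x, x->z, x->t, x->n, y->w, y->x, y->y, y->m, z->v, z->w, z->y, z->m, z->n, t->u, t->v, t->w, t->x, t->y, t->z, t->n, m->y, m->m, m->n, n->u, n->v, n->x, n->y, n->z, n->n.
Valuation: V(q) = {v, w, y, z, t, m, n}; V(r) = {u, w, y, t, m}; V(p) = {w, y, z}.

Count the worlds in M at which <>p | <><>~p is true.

9

Let φ = <>p | <><>~p. Evaluate φ at each world:
  u (successors {v, x, z, t, n}): φ is true.
  v (successors {u, w, x, y, t}): φ is true.
  w (successors {m, n}): φ is true.
  x (successors {w, x, z, t, n}): φ is true.
  y (successors {w, x, y, m}): φ is true.
  z (successors {v, w, y, m, n}): φ is true.
  t (successors {u, v, w, x, y, z, n}): φ is true.
  m (successors {y, m, n}): φ is true.
  n (successors {u, v, x, y, z, n}): φ is true.
For instance, at y:
  At y: <>p is true, <><>~p is true, so <>p | <><>~p is true.
    At y: <>p requires p at some successor in {w, x, y, m}.
      p holds at w, so <>p is true at y.
    At y: <><>~p requires <>~p at some successor in {w, x, y, m}.
      <>~p holds at w, so <><>~p is true at y.
Satisfying worlds: {u, v, w, x, y, z, t, m, n}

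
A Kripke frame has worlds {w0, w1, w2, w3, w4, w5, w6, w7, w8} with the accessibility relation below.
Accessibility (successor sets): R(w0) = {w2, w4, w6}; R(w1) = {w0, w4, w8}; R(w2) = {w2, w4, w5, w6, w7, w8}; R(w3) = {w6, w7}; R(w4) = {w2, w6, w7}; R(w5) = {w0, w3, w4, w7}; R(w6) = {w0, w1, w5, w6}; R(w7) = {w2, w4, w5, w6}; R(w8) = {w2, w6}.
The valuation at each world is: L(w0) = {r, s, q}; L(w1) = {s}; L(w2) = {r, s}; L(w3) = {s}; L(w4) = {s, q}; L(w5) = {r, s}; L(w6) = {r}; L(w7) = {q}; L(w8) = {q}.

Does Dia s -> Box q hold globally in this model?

Recall that Box ψ holds at a world iff ψ holds at every accessible world, and Dia ψ holds iff ψ holds at some accessible world.
Let φ = Dia s -> Box q. Evaluate φ at each world:
  w0 (successors {w2, w4, w6}): φ is false.
  w1 (successors {w0, w4, w8}): φ is true.
  w2 (successors {w2, w4, w5, w6, w7, w8}): φ is false.
  w3 (successors {w6, w7}): φ is true.
  w4 (successors {w2, w6, w7}): φ is false.
  w5 (successors {w0, w3, w4, w7}): φ is false.
  w6 (successors {w0, w1, w5, w6}): φ is false.
  w7 (successors {w2, w4, w5, w6}): φ is false.
  w8 (successors {w2, w6}): φ is false.
Detail at w0 (counterexample):
  At w0: Dia s is true, Box q is false, so Dia s -> Box q is false.
    At w0: Dia s requires s at some successor in {w2, w4, w6}.
      s holds at w2, so Dia s is true at w0.
    At w0: Box q requires q at every successor {w2, w4, w6}.
      q fails at w2, so Box q is false at w0.

No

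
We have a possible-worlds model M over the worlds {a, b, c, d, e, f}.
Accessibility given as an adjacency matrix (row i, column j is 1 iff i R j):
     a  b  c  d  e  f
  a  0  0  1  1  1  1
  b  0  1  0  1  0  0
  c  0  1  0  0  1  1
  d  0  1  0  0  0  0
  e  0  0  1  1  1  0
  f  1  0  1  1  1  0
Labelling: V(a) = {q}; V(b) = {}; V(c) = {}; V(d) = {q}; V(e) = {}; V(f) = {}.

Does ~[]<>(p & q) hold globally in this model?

Yes

Let φ = ~[]<>(p & q). Evaluate φ at each world:
  a (successors {c, d, e, f}): φ is true.
  b (successors {b, d}): φ is true.
  c (successors {b, e, f}): φ is true.
  d (successors {b}): φ is true.
  e (successors {c, d, e}): φ is true.
  f (successors {a, c, d, e}): φ is true.
For instance, at f:
  At f: []<>(p & q) is false, so ~[]<>(p & q) is true.
    At f: []<>(p & q) requires <>(p & q) at every successor {a, c, d, e}.
      <>(p & q) fails at a, so []<>(p & q) is false at f.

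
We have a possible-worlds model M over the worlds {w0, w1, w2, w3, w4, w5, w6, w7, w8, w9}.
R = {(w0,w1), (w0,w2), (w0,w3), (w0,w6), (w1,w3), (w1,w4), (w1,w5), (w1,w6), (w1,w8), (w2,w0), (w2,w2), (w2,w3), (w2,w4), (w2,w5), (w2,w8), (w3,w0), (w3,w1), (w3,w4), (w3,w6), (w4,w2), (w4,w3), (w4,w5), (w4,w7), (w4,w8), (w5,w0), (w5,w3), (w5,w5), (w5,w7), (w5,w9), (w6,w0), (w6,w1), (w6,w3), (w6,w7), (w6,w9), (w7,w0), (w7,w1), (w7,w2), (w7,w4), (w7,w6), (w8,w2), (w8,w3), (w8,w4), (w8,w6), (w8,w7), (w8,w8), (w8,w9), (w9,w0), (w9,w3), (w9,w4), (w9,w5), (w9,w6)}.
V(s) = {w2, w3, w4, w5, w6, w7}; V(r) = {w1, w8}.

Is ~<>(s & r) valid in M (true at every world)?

Let φ = ~<>(s & r). Evaluate φ at each world:
  w0 (successors {w1, w2, w3, w6}): φ is true.
  w1 (successors {w3, w4, w5, w6, w8}): φ is true.
  w2 (successors {w0, w2, w3, w4, w5, w8}): φ is true.
  w3 (successors {w0, w1, w4, w6}): φ is true.
  w4 (successors {w2, w3, w5, w7, w8}): φ is true.
  w5 (successors {w0, w3, w5, w7, w9}): φ is true.
  w6 (successors {w0, w1, w3, w7, w9}): φ is true.
  w7 (successors {w0, w1, w2, w4, w6}): φ is true.
  w8 (successors {w2, w3, w4, w6, w7, w8, w9}): φ is true.
  w9 (successors {w0, w3, w4, w5, w6}): φ is true.
For instance, at w2:
  At w2: <>(s & r) is false, so ~<>(s & r) is true.
    At w2: <>(s & r) requires s & r at some successor in {w0, w2, w3, w4, w5, w8}.
      At w0: s & r is false.
      At w2: s & r is false.
      At w3: s & r is false.
      At w4: s & r is false.
      At w5: s & r is false.
      At w8: s & r is false.
    So <>(s & r) is false at w2.

Yes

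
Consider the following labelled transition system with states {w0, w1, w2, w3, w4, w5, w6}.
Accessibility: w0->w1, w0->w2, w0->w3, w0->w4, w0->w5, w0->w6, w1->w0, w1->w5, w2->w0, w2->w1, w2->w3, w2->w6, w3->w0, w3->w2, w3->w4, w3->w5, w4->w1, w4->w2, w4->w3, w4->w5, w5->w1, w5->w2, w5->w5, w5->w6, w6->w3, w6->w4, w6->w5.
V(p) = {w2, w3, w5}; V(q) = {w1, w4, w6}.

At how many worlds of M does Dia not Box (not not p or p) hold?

Let φ = Dia not Box (not not p or p). Evaluate φ at each world:
  w0 (successors {w1, w2, w3, w4, w5, w6}): φ is true.
  w1 (successors {w0, w5}): φ is true.
  w2 (successors {w0, w1, w3, w6}): φ is true.
  w3 (successors {w0, w2, w4, w5}): φ is true.
  w4 (successors {w1, w2, w3, w5}): φ is true.
  w5 (successors {w1, w2, w5, w6}): φ is true.
  w6 (successors {w3, w4, w5}): φ is true.
For instance, at w3:
  At w3: Dia not Box (not not p or p) requires not Box (not not p or p) at some successor in {w0, w2, w4, w5}.
    not Box (not not p or p) holds at w0, so Dia not Box (not not p or p) is true at w3.
      At w0: Box (not not p or p) is false, so not Box (not not p or p) is true.
Satisfying worlds: {w0, w1, w2, w3, w4, w5, w6}

7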